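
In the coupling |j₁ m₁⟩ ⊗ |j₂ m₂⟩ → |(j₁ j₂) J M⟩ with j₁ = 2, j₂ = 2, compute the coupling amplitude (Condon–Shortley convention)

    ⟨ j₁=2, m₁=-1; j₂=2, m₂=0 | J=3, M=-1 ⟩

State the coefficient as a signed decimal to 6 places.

−√(1/5) = -0.447214

triangle: 1!·3!·3!/8! = 36/40320
(j±m)!: 1!·3!·2!·2!·2!·4! = 1152
prefactor² = (2J+1)·Δ·N² = 36/5
  k=0: +1/(0!·1!·3!·2!·0!·1!) = 1/12
  k=1: −1/(1!·0!·2!·1!·1!·2!) = -1/4
Σ = -1/6  ⇒  CG² = 36/5·(-1/6)² = 1/5
CG = −√(1/5) = -0.447214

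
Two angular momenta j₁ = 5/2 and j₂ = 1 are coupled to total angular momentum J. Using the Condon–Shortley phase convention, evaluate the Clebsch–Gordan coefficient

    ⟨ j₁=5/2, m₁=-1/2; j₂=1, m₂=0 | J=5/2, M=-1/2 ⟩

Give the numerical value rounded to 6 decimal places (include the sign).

-0.169031  (= −√(1/35))

√[6·1!4!1!/7! · 2!3!1!1!2!3!] = √(144/35)
  +(−1)^0/∏(0,1,3,1,1,0)! = 1/6  (running 1/6)
  +(−1)^1/∏(1,0,2,0,2,1)! = -1/4  (running -1/12)
⟨..|..⟩ = √(144/35)·(-1/12) = -0.169031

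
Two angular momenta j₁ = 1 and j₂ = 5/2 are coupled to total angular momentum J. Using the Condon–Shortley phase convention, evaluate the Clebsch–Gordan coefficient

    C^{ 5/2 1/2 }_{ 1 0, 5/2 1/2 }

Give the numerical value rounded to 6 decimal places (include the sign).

−√(1/35) ≈ -0.169031

triangle: 1!·1!·4!/7! = 24/5040
(j±m)!: 1!·1!·3!·2!·3!·2! = 144
prefactor² = (2J+1)·Δ·N² = 144/35
  k=0: +1/(0!·1!·1!·3!·0!·1!) = 1/6
  k=1: −1/(1!·0!·0!·2!·1!·2!) = -1/4
Σ = -1/12  ⇒  CG² = 144/35·(-1/12)² = 1/35
CG = −√(1/35) = -0.169031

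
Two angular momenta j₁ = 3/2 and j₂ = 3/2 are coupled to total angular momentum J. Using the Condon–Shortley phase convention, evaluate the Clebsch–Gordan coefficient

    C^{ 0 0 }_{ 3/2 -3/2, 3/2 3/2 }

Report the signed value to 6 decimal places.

−√(1/4) ≈ -0.500000

√[1·3!0!0!/4! · 0!3!3!0!0!0!] = √(9)
  +(−1)^3/∏(3,0,0,0,0,0)! = -1/6  (running -1/6)
⟨..|..⟩ = √(9)·(-1/6) = -0.500000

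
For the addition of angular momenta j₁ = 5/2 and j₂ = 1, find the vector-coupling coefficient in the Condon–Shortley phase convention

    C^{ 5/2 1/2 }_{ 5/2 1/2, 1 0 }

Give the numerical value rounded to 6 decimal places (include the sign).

√[6·1!4!1!/7! · 3!2!1!1!3!2!] = √(144/35)
  +(−1)^0/∏(0,1,2,1,2,0)! = 1/4  (running 1/4)
  +(−1)^1/∏(1,0,1,0,3,1)! = -1/6  (running 1/12)
⟨..|..⟩ = √(144/35)·(1/12) = +0.169031

+√(1/35) = +0.169031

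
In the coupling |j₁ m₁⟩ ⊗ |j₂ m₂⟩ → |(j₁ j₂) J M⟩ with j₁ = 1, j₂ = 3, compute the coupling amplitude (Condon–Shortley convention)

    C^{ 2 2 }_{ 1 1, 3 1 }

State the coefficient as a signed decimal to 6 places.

+0.218218  (= +√(1/21))

j₁+j₂−J=2  J+j₁−j₂=0  J−j₁+j₂=4  j₁+j₂+J+1=7
(j₁±m₁, j₂±m₂, J±M) = (2,0,4,2,4,0)
P² = 768/7
sum k=0..0:
  [0] +1/48 = 1/48
S = 1/48
C² = P²·S² = 1/21 ; C = +0.218218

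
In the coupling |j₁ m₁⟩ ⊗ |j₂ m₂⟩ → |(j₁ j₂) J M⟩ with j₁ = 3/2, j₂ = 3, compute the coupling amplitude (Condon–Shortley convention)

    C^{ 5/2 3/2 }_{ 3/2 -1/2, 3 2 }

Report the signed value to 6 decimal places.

j₁+j₂−J=2  J+j₁−j₂=1  J−j₁+j₂=4  j₁+j₂+J+1=8
(j₁±m₁, j₂±m₂, J±M) = (1,2,5,1,4,1)
P² = 288/7
sum k=1..2:
  [1] −1/24 = -1/24
  [2] +1/12 = 1/12
S = 1/24
C² = P²·S² = 1/14 ; C = +0.267261

+0.267261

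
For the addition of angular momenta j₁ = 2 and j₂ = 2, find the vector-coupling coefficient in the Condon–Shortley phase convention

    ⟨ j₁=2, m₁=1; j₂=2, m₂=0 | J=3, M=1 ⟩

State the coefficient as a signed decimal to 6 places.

triangle: 1!×3!×3!/8! = 36/40320
(j±m)!: 3!×1!×2!×2!×4!×2! = 1152
prefactor² = (2J+1)×Δ×N² = 36/5
  k=0: +1/(0!×1!×1!×2!×2!×1!) = 1/4
  k=1: −1/(1!×0!×0!×1!×3!×2!) = -1/12
Σ = 1/6  ⇒  CG² = 36/5×1/6² = 1/5
CG = +√(1/5) = +0.447214

+√(1/5) = +0.447214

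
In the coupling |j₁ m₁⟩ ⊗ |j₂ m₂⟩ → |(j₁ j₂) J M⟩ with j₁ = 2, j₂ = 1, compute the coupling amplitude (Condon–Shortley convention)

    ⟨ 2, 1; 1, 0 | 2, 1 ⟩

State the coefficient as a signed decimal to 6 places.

√[5·1!3!1!/6! · 3!1!1!1!3!1!] = √(3/2)
  +(−1)^0/∏(0,1,1,1,2,0)! = 1/2  (running 1/2)
  +(−1)^1/∏(1,0,0,0,3,1)! = -1/6  (running 1/3)
⟨..|..⟩ = √(3/2)·(1/3) = +0.408248

+0.408248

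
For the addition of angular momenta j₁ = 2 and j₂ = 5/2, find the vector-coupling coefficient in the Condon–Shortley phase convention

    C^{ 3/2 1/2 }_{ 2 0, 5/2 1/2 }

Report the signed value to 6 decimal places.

+√(2/35) ≈ +0.239046

√[4·3!1!2!/7! · 2!2!3!2!2!1!] = √(32/35)
  +(−1)^1/∏(1,2,1,2,0,0)! = -1/4  (running -1/4)
  +(−1)^2/∏(2,1,0,1,1,1)! = 1/2  (running 1/4)
⟨..|..⟩ = √(32/35)·(1/4) = +0.239046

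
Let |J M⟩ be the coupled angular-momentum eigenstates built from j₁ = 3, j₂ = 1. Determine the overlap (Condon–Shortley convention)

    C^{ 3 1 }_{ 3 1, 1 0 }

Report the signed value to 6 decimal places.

√[7·1!5!1!/8! · 4!2!1!1!4!2!] = √(48)
  +(−1)^0/∏(0,1,2,1,3,0)! = 1/12  (running 1/12)
  +(−1)^1/∏(1,0,1,0,4,1)! = -1/24  (running 1/24)
⟨..|..⟩ = √(48)·(1/24) = +0.288675

+0.288675  (= +√(1/12))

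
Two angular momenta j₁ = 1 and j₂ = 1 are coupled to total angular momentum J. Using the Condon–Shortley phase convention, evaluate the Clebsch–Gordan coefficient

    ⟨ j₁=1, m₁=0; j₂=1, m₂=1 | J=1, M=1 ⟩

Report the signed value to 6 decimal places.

triangle: 1!*1!*1!/4! = 1/24
(j±m)!: 1!*1!*2!*0!*2!*0! = 4
prefactor² = (2J+1)*Δ*N² = 1/2
  k=1: −1/(1!*0!*0!*1!*1!*0!) = -1
Σ = -1  ⇒  CG² = 1/2*(-1)² = 1/2
CG = −√(1/2) = -0.707107

-0.707107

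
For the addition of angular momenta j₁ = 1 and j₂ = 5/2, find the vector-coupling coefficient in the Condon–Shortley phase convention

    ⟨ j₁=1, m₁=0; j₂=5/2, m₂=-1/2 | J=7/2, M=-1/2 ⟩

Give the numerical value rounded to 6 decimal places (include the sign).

triangle: 0!×2!×5!/8! = 240/40320
(j±m)!: 1!×1!×2!×3!×3!×4! = 1728
prefactor² = (2J+1)×Δ×N² = 576/7
  k=0: +1/(0!×0!×1!×2!×1!×3!) = 1/12
Σ = 1/12  ⇒  CG² = 576/7×1/12² = 4/7
CG = +√(4/7) = +0.755929

+√(4/7) ≈ +0.755929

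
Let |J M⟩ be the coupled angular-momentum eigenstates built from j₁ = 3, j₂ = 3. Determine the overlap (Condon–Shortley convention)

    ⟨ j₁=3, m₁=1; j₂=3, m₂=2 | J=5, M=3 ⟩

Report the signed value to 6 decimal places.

√[11·1!5!5!/12! · 4!2!5!1!8!2!] = √(153600)
  +(−1)^0/∏(0,1,2,5,3,0)! = 1/1440  (running 1/1440)
  +(−1)^1/∏(1,0,1,4,4,1)! = -1/576  (running -1/960)
⟨..|..⟩ = √(153600)·(-1/960) = -0.408248

-0.408248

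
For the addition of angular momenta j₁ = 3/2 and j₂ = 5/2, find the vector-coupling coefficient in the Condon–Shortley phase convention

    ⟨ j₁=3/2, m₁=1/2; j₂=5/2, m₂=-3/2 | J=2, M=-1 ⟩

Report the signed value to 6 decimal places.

triangle: 2!·1!·3!/7! = 12/5040
(j±m)!: 2!·1!·1!·4!·1!·3! = 288
prefactor² = (2J+1)·Δ·N² = 24/7
  k=0: +1/(0!·2!·1!·1!·0!·2!) = 1/4
  k=1: −1/(1!·1!·0!·0!·1!·3!) = -1/6
Σ = 1/12  ⇒  CG² = 24/7·1/12² = 1/42
CG = +√(1/42) = +0.154303

+0.154303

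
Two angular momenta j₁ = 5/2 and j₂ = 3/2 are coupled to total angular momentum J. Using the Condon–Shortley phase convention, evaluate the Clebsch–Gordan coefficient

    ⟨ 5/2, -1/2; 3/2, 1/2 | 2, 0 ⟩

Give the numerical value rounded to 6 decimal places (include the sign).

-0.267261  (= −√(1/14))

triangle: 2!×3!×1!/7! = 12/5040
(j±m)!: 2!×3!×2!×1!×2!×2! = 96
prefactor² = (2J+1)×Δ×N² = 8/7
  k=1: −1/(1!×1!×2!×1!×1!×0!) = -1/2
  k=2: +1/(2!×0!×1!×0!×2!×1!) = 1/4
Σ = -1/4  ⇒  CG² = 8/7×(-1/4)² = 1/14
CG = −√(1/14) = -0.267261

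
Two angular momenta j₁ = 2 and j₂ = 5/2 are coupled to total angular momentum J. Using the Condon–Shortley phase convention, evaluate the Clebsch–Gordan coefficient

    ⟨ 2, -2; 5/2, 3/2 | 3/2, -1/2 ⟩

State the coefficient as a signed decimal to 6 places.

−√(32/105) ≈ -0.552052

triangle: 3!*1!*2!/7! = 12/5040
(j±m)!: 0!*4!*4!*1!*1!*2! = 1152
prefactor² = (2J+1)*Δ*N² = 384/35
  k=3: −1/(3!*0!*1!*1!*0!*1!) = -1/6
Σ = -1/6  ⇒  CG² = 384/35*(-1/6)² = 32/105
CG = −√(32/105) = -0.552052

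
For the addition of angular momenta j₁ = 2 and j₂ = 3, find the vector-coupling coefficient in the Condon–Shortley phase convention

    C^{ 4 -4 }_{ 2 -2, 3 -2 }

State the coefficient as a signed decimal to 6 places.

j₁+j₂−J=1  J+j₁−j₂=3  J−j₁+j₂=5  j₁+j₂+J+1=10
(j₁±m₁, j₂±m₂, J±M) = (0,4,1,5,0,8)
P² = 207360
sum k=1..1:
  [1] −1/720 = -1/720
S = -1/720
C² = P²·S² = 2/5 ; C = -0.632456

−√(2/5) ≈ -0.632456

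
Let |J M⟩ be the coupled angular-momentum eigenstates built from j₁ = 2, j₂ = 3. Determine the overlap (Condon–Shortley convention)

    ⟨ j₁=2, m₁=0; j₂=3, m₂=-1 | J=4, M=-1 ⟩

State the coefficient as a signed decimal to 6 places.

+0.327327  (= +√(3/28))

√[9·1!3!5!/10! · 2!2!2!4!3!5!] = √(1728/7)
  +(−1)^0/∏(0,1,2,2,1,3)! = 1/24  (running 1/24)
  +(−1)^1/∏(1,0,1,1,2,4)! = -1/48  (running 1/48)
⟨..|..⟩ = √(1728/7)·(1/48) = +0.327327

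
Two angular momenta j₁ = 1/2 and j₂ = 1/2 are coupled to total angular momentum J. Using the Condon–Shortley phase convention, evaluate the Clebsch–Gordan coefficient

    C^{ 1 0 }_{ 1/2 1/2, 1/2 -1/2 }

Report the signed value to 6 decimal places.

+0.707107  (= +√(1/2))

j₁+j₂−J=0  J+j₁−j₂=1  J−j₁+j₂=1  j₁+j₂+J+1=3
(j₁±m₁, j₂±m₂, J±M) = (1,0,0,1,1,1)
P² = 1/2
sum k=0..0:
  [0] +1/1 = 1
S = 1
C² = P²·S² = 1/2 ; C = +0.707107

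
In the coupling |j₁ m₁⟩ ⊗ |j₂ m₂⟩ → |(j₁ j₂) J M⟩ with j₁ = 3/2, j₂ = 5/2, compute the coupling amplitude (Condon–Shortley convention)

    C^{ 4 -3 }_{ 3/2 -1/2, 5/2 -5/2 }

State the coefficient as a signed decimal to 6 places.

triangle: 0!·3!·5!/9! = 720/362880
(j±m)!: 1!·2!·0!·5!·1!·7! = 1209600
prefactor² = (2J+1)·Δ·N² = 21600
  k=0: +1/(0!·0!·2!·0!·1!·5!) = 1/240
Σ = 1/240  ⇒  CG² = 21600·1/240² = 3/8
CG = +√(3/8) = +0.612372

+0.612372  (= +√(3/8))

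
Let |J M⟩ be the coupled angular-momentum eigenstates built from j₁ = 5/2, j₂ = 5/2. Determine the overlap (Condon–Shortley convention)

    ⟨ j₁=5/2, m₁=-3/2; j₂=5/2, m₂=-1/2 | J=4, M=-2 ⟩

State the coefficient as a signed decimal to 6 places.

j₁+j₂−J=1  J+j₁−j₂=4  J−j₁+j₂=4  j₁+j₂+J+1=10
(j₁±m₁, j₂±m₂, J±M) = (1,4,2,3,2,6)
P² = 20736/35
sum k=0..1:
  [0] +1/96 = 1/96
  [1] −1/36 = -1/36
S = -5/288
C² = P²·S² = 5/28 ; C = -0.422577

-0.422577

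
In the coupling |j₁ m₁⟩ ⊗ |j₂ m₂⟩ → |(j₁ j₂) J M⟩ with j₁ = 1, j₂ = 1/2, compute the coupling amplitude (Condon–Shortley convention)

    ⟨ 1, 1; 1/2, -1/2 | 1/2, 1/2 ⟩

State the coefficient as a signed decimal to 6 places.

+√(2/3) = +0.816497

triangle: 1!×1!×0!/3! = 1/6
(j±m)!: 2!×0!×0!×1!×1!×0! = 2
prefactor² = (2J+1)×Δ×N² = 2/3
  k=0: +1/(0!×1!×0!×0!×1!×0!) = 1
Σ = 1  ⇒  CG² = 2/3×1² = 2/3
CG = +√(2/3) = +0.816497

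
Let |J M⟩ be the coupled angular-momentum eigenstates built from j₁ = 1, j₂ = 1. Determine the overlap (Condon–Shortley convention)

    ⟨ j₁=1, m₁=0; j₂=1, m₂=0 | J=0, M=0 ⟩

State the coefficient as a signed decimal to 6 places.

j₁+j₂−J=2  J+j₁−j₂=0  J−j₁+j₂=0  j₁+j₂+J+1=3
(j₁±m₁, j₂±m₂, J±M) = (1,1,1,1,0,0)
P² = 1/3
sum k=1..1:
  [1] −1/1 = -1
S = -1
C² = P²·S² = 1/3 ; C = -0.577350

-0.577350  (= −√(1/3))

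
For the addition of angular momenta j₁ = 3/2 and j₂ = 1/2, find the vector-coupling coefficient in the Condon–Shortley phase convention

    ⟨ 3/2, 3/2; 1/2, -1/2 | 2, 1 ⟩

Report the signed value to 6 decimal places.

+0.500000  (= +√(1/4))

√[5·0!3!1!/5! · 3!0!0!1!3!1!] = √(9)
  +(−1)^0/∏(0,0,0,0,3,1)! = 1/6  (running 1/6)
⟨..|..⟩ = √(9)·(1/6) = +0.500000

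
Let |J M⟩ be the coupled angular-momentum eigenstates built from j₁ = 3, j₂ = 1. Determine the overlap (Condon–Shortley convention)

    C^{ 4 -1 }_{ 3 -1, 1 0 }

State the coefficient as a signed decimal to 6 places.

j₁+j₂−J=0  J+j₁−j₂=6  J−j₁+j₂=2  j₁+j₂+J+1=9
(j₁±m₁, j₂±m₂, J±M) = (2,4,1,1,3,5)
P² = 8640/7
sum k=0..0:
  [0] +1/48 = 1/48
S = 1/48
C² = P²·S² = 15/28 ; C = +0.731925

+0.731925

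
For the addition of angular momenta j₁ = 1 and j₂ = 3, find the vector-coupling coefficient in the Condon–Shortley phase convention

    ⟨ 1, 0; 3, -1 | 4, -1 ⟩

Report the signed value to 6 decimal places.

triangle: 0!*2!*6!/9! = 1440/362880
(j±m)!: 1!*1!*2!*4!*3!*5! = 34560
prefactor² = (2J+1)*Δ*N² = 8640/7
  k=0: +1/(0!*0!*1!*2!*1!*4!) = 1/48
Σ = 1/48  ⇒  CG² = 8640/7*1/48² = 15/28
CG = +√(15/28) = +0.731925

+0.731925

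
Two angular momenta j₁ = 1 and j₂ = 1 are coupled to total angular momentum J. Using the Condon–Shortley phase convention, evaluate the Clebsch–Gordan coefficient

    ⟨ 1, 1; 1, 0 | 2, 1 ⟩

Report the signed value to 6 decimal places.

j₁+j₂−J=0  J+j₁−j₂=2  J−j₁+j₂=2  j₁+j₂+J+1=5
(j₁±m₁, j₂±m₂, J±M) = (2,0,1,1,3,1)
P² = 2
sum k=0..0:
  [0] +1/2 = 1/2
S = 1/2
C² = P²·S² = 1/2 ; C = +0.707107

+√(1/2) ≈ +0.707107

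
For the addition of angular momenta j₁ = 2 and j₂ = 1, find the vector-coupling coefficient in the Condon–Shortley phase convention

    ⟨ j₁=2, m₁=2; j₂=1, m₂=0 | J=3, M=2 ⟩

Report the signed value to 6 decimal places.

+0.577350  (= +√(1/3))

triangle: 0!×4!×2!/7! = 48/5040
(j±m)!: 4!×0!×1!×1!×5!×1! = 2880
prefactor² = (2J+1)×Δ×N² = 192
  k=0: +1/(0!×0!×0!×1!×4!×1!) = 1/24
Σ = 1/24  ⇒  CG² = 192×1/24² = 1/3
CG = +√(1/3) = +0.577350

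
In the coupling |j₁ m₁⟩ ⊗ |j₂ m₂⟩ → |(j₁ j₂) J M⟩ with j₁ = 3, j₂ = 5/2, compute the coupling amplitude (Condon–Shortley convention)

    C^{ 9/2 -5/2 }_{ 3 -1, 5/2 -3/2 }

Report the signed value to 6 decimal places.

triangle: 1!*5!*4!/11! = 2880/39916800
(j±m)!: 2!*4!*1!*4!*2!*7! = 11612160
prefactor² = (2J+1)*Δ*N² = 92160/11
  k=0: +1/(0!*1!*4!*1!*1!*3!) = 1/144
  k=1: −1/(1!*0!*3!*0!*2!*4!) = -1/288
Σ = 1/288  ⇒  CG² = 92160/11*1/288² = 10/99
CG = +√(10/99) = +0.317821

+0.317821  (= +√(10/99))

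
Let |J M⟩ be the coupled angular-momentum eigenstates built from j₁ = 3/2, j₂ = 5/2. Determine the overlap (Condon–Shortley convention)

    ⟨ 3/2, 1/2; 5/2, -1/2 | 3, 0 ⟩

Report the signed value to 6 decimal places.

+0.447214

triangle: 1!×2!×4!/8! = 48/40320
(j±m)!: 2!×1!×2!×3!×3!×3! = 864
prefactor² = (2J+1)×Δ×N² = 36/5
  k=0: +1/(0!×1!×1!×2!×1!×2!) = 1/4
  k=1: −1/(1!×0!×0!×1!×2!×3!) = -1/12
Σ = 1/6  ⇒  CG² = 36/5×1/6² = 1/5
CG = +√(1/5) = +0.447214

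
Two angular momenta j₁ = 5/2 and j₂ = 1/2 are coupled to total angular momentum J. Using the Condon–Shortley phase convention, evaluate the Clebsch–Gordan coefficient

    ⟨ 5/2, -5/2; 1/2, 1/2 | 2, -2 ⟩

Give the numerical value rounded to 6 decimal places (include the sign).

-0.912871

j₁+j₂−J=1  J+j₁−j₂=4  J−j₁+j₂=0  j₁+j₂+J+1=6
(j₁±m₁, j₂±m₂, J±M) = (0,5,1,0,0,4)
P² = 480
sum k=1..1:
  [1] −1/24 = -1/24
S = -1/24
C² = P²·S² = 5/6 ; C = -0.912871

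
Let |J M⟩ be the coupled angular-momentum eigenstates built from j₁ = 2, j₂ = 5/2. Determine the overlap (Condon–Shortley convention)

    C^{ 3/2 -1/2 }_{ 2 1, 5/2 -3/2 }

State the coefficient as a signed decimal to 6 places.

j₁+j₂−J=3  J+j₁−j₂=1  J−j₁+j₂=2  j₁+j₂+J+1=7
(j₁±m₁, j₂±m₂, J±M) = (3,1,1,4,1,2)
P² = 96/35
sum k=0..1:
  [0] +1/6 = 1/6
  [1] −1/4 = -1/4
S = -1/12
C² = P²·S² = 2/105 ; C = -0.138013

−√(2/105) = -0.138013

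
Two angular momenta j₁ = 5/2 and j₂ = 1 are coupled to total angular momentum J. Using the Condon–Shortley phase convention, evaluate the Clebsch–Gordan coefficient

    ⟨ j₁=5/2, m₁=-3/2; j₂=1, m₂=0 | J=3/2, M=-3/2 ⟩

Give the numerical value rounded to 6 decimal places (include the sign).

√[4·2!3!0!/6! · 1!4!1!1!0!3!] = √(48/5)
  +(−1)^1/∏(1,1,3,0,0,0)! = -1/6  (running -1/6)
⟨..|..⟩ = √(48/5)·(-1/6) = -0.516398

-0.516398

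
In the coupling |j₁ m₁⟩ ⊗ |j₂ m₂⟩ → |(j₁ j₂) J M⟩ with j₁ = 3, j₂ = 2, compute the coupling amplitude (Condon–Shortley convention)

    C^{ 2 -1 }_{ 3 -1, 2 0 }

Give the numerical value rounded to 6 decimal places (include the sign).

√[5·3!3!1!/8! · 2!4!2!2!1!3!] = √(36/7)
  +(−1)^1/∏(1,2,3,1,0,0)! = -1/12  (running -1/12)
  +(−1)^2/∏(2,1,2,0,1,1)! = 1/4  (running 1/6)
⟨..|..⟩ = √(36/7)·(1/6) = +0.377964

+0.377964  (= +√(1/7))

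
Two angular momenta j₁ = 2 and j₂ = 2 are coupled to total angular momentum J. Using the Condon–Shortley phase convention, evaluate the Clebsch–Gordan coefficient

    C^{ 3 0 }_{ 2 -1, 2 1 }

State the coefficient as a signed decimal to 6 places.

j₁+j₂−J=1  J+j₁−j₂=3  J−j₁+j₂=3  j₁+j₂+J+1=8
(j₁±m₁, j₂±m₂, J±M) = (1,3,3,1,3,3)
P² = 81/10
sum k=0..1:
  [0] +1/36 = 1/36
  [1] −1/4 = -1/4
S = -2/9
C² = P²·S² = 2/5 ; C = -0.632456

−√(2/5) ≈ -0.632456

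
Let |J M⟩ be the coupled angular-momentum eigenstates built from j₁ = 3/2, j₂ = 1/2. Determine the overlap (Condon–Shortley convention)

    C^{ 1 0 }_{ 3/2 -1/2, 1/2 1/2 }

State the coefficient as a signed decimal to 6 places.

j₁+j₂−J=1  J+j₁−j₂=2  J−j₁+j₂=0  j₁+j₂+J+1=4
(j₁±m₁, j₂±m₂, J±M) = (1,2,1,0,1,1)
P² = 1/2
sum k=1..1:
  [1] −1/1 = -1
S = -1
C² = P²·S² = 1/2 ; C = -0.707107

-0.707107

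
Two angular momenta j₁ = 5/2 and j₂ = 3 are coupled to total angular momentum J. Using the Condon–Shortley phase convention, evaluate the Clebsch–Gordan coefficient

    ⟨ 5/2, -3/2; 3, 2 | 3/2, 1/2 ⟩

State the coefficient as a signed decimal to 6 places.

triangle: 4!*1!*2!/8! = 48/40320
(j±m)!: 1!*4!*5!*1!*2!*1! = 5760
prefactor² = (2J+1)*Δ*N² = 192/7
  k=3: −1/(3!*1!*1!*2!*0!*0!) = -1/12
  k=4: +1/(4!*0!*0!*1!*1!*1!) = 1/24
Σ = -1/24  ⇒  CG² = 192/7*(-1/24)² = 1/21
CG = −√(1/21) = -0.218218

-0.218218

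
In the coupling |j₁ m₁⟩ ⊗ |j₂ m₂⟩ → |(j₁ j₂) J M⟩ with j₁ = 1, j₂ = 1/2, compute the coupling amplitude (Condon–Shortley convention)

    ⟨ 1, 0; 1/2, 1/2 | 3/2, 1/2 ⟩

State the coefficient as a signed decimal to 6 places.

triangle: 0!*2!*1!/4! = 2/24
(j±m)!: 1!*1!*1!*0!*2!*1! = 2
prefactor² = (2J+1)*Δ*N² = 2/3
  k=0: +1/(0!*0!*1!*1!*1!*0!) = 1
Σ = 1  ⇒  CG² = 2/3*1² = 2/3
CG = +√(2/3) = +0.816497

+0.816497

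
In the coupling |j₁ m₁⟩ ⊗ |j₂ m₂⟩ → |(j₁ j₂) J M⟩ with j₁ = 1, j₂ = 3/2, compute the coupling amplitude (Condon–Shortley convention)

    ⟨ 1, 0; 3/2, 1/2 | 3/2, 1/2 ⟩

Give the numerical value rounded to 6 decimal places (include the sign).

√[4·1!1!2!/5! · 1!1!2!1!2!1!] = √(4/15)
  +(−1)^0/∏(0,1,1,2,0,0)! = 1/2  (running 1/2)
  +(−1)^1/∏(1,0,0,1,1,1)! = -1  (running -1/2)
⟨..|..⟩ = √(4/15)·(-1/2) = -0.258199

−√(1/15) ≈ -0.258199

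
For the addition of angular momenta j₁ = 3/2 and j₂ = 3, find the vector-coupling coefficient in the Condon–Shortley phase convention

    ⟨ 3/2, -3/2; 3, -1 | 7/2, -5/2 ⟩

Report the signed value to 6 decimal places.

j₁+j₂−J=1  J+j₁−j₂=2  J−j₁+j₂=5  j₁+j₂+J+1=9
(j₁±m₁, j₂±m₂, J±M) = (0,3,2,4,1,6)
P² = 7680/7
sum k=1..1:
  [1] −1/48 = -1/48
S = -1/48
C² = P²·S² = 10/21 ; C = -0.690066

−√(10/21) = -0.690066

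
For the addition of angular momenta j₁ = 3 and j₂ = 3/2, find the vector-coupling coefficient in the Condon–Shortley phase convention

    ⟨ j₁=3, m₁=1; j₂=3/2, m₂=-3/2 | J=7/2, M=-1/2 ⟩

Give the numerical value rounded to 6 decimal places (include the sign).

j₁+j₂−J=1  J+j₁−j₂=5  J−j₁+j₂=2  j₁+j₂+J+1=9
(j₁±m₁, j₂±m₂, J±M) = (4,2,0,3,3,4)
P² = 1536/7
sum k=0..0:
  [0] +1/24 = 1/24
S = 1/24
C² = P²·S² = 8/21 ; C = +0.617213

+√(8/21) = +0.617213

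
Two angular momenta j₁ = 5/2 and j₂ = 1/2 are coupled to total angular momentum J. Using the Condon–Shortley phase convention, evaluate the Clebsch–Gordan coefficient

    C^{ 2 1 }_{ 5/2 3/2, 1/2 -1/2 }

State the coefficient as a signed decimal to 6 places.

triangle: 1!·4!·0!/6! = 24/720
(j±m)!: 4!·1!·0!·1!·3!·1! = 144
prefactor² = (2J+1)·Δ·N² = 24
  k=0: +1/(0!·1!·1!·0!·3!·0!) = 1/6
Σ = 1/6  ⇒  CG² = 24·1/6² = 2/3
CG = +√(2/3) = +0.816497

+0.816497  (= +√(2/3))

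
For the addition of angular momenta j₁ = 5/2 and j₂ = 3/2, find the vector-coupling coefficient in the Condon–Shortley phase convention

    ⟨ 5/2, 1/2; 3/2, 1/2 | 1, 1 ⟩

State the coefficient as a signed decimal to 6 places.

+√(3/20) = +0.387298

√[3·3!2!0!/6! · 3!2!2!1!2!0!] = √(12/5)
  +(−1)^2/∏(2,1,0,0,2,0)! = 1/4  (running 1/4)
⟨..|..⟩ = √(12/5)·(1/4) = +0.387298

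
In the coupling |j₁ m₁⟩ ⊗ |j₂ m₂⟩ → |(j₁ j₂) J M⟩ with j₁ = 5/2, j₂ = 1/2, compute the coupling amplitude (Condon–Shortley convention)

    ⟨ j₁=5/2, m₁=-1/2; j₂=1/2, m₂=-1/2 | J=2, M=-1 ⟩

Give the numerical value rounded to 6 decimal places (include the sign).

√[5·1!4!0!/6! · 2!3!0!1!1!3!] = √(12)
  +(−1)^0/∏(0,1,3,0,1,0)! = 1/6  (running 1/6)
⟨..|..⟩ = √(12)·(1/6) = +0.577350

+√(1/3) ≈ +0.577350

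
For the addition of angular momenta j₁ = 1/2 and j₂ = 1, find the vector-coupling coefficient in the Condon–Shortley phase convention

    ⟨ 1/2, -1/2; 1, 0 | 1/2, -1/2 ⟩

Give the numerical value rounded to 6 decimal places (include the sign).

-0.577350

√[2·1!0!1!/3! · 0!1!1!1!0!1!] = √(1/3)
  +(−1)^1/∏(1,0,0,0,0,1)! = -1  (running -1)
⟨..|..⟩ = √(1/3)·(-1) = -0.577350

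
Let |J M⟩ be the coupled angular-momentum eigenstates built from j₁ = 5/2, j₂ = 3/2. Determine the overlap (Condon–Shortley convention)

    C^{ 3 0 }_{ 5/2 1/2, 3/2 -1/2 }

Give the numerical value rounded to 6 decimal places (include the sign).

+√(1/5) = +0.447214

triangle: 1!*4!*2!/8! = 48/40320
(j±m)!: 3!*2!*1!*2!*3!*3! = 864
prefactor² = (2J+1)*Δ*N² = 36/5
  k=0: +1/(0!*1!*2!*1!*2!*1!) = 1/4
  k=1: −1/(1!*0!*1!*0!*3!*2!) = -1/12
Σ = 1/6  ⇒  CG² = 36/5*1/6² = 1/5
CG = +√(1/5) = +0.447214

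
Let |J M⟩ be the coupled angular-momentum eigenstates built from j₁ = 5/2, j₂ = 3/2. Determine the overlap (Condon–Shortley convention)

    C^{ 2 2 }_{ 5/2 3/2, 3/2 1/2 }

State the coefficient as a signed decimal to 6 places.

√[5·2!3!1!/7! · 4!1!2!1!4!0!] = √(96/7)
  +(−1)^1/∏(1,1,0,1,3,0)! = -1/6  (running -1/6)
⟨..|..⟩ = √(96/7)·(-1/6) = -0.617213

-0.617213  (= −√(8/21))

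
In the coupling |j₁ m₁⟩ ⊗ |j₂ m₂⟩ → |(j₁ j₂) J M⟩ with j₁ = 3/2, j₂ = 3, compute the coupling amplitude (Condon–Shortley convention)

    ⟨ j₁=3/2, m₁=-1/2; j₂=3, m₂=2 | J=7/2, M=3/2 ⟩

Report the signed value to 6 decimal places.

√[8·1!2!5!/9! · 1!2!5!1!5!2!] = √(6400/21)
  +(−1)^0/∏(0,1,2,5,0,0)! = 1/240  (running 1/240)
  +(−1)^1/∏(1,0,1,4,1,1)! = -1/24  (running -3/80)
⟨..|..⟩ = √(6400/21)·(-3/80) = -0.654654

−√(3/7) ≈ -0.654654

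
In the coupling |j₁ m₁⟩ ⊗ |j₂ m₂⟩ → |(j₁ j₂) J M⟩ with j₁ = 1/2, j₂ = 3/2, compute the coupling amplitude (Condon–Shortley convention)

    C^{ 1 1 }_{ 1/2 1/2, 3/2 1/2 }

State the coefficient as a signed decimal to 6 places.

triangle: 1!×0!×2!/4! = 2/24
(j±m)!: 1!×0!×2!×1!×2!×0! = 4
prefactor² = (2J+1)×Δ×N² = 1
  k=0: +1/(0!×1!×0!×2!×0!×0!) = 1/2
Σ = 1/2  ⇒  CG² = 1×1/2² = 1/4
CG = +√(1/4) = +0.500000

+√(1/4) ≈ +0.500000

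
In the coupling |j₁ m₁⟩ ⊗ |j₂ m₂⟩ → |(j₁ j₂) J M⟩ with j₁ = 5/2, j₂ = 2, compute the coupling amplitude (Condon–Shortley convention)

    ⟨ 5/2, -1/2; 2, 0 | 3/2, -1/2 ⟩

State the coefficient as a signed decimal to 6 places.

triangle: 3!*2!*1!/7! = 12/5040
(j±m)!: 2!*3!*2!*2!*1!*2! = 96
prefactor² = (2J+1)*Δ*N² = 32/35
  k=1: −1/(1!*2!*2!*1!*0!*0!) = -1/4
  k=2: +1/(2!*1!*1!*0!*1!*1!) = 1/2
Σ = 1/4  ⇒  CG² = 32/35*1/4² = 2/35
CG = +√(2/35) = +0.239046

+0.239046  (= +√(2/35))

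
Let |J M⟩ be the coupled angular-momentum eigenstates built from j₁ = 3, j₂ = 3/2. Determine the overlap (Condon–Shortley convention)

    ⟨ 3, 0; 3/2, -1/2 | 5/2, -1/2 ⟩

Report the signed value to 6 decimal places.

triangle: 2!×4!×1!/8! = 48/40320
(j±m)!: 3!×3!×1!×2!×2!×3! = 864
prefactor² = (2J+1)×Δ×N² = 216/35
  k=0: +1/(0!×2!×3!×1!×1!×0!) = 1/12
  k=1: −1/(1!×1!×2!×0!×2!×1!) = -1/4
Σ = -1/6  ⇒  CG² = 216/35×(-1/6)² = 6/35
CG = −√(6/35) = -0.414039

−√(6/35) = -0.414039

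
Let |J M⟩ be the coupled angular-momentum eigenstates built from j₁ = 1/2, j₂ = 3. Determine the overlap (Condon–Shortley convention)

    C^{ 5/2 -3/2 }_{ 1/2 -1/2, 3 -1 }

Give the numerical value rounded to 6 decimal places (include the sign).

−√(2/7) ≈ -0.534522

√[6·1!0!5!/7! · 0!1!2!4!1!4!] = √(1152/7)
  +(−1)^1/∏(1,0,0,1,0,4)! = -1/24  (running -1/24)
⟨..|..⟩ = √(1152/7)·(-1/24) = -0.534522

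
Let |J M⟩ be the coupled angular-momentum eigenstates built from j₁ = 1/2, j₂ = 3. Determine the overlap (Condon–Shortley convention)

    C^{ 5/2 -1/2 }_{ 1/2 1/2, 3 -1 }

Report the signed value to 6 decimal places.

j₁+j₂−J=1  J+j₁−j₂=0  J−j₁+j₂=5  j₁+j₂+J+1=7
(j₁±m₁, j₂±m₂, J±M) = (1,0,2,4,2,3)
P² = 576/7
sum k=0..0:
  [0] +1/12 = 1/12
S = 1/12
C² = P²·S² = 4/7 ; C = +0.755929

+√(4/7) ≈ +0.755929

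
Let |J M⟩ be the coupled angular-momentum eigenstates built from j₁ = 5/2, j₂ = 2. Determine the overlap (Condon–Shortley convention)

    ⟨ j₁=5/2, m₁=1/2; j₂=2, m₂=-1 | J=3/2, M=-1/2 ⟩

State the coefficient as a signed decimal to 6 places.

j₁+j₂−J=3  J+j₁−j₂=2  J−j₁+j₂=1  j₁+j₂+J+1=7
(j₁±m₁, j₂±m₂, J±M) = (3,2,1,3,1,2)
P² = 48/35
sum k=0..1:
  [0] +1/12 = 1/12
  [1] −1/2 = -1/2
S = -5/12
C² = P²·S² = 5/21 ; C = -0.487950

−√(5/21) ≈ -0.487950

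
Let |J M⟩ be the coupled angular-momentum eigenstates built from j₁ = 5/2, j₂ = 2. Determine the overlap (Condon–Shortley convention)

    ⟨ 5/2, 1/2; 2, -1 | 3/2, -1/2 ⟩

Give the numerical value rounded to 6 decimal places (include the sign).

-0.487950

triangle: 3!×2!×1!/7! = 12/5040
(j±m)!: 3!×2!×1!×3!×1!×2! = 144
prefactor² = (2J+1)×Δ×N² = 48/35
  k=0: +1/(0!×3!×2!×1!×0!×0!) = 1/12
  k=1: −1/(1!×2!×1!×0!×1!×1!) = -1/2
Σ = -5/12  ⇒  CG² = 48/35×(-5/12)² = 5/21
CG = −√(5/21) = -0.487950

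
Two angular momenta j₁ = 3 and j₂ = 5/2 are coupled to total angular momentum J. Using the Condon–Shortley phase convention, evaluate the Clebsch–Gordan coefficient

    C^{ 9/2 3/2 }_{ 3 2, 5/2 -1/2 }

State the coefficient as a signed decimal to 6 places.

√[10·1!5!4!/11! · 5!1!2!3!6!3!] = √(345600/77)
  +(−1)^0/∏(0,1,1,2,4,2)! = 1/96  (running 1/96)
  +(−1)^1/∏(1,0,0,1,5,3)! = -1/720  (running 13/1440)
⟨..|..⟩ = √(345600/77)·(13/1440) = +0.604815

+0.604815  (= +√(169/462))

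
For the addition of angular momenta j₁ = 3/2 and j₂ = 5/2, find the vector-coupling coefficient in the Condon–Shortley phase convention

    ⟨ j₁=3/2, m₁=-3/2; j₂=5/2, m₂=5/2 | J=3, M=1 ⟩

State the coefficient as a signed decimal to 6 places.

triangle: 1!*2!*4!/8! = 48/40320
(j±m)!: 0!*3!*5!*0!*4!*2! = 34560
prefactor² = (2J+1)*Δ*N² = 288
  k=1: −1/(1!*0!*2!*4!*0!*0!) = -1/48
Σ = -1/48  ⇒  CG² = 288*(-1/48)² = 1/8
CG = −√(1/8) = -0.353553

−√(1/8) = -0.353553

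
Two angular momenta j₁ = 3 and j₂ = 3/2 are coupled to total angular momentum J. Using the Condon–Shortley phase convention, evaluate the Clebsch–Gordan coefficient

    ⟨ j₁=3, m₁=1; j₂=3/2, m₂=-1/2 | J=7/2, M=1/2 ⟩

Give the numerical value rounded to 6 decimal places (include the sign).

√[8·1!5!2!/9! · 4!2!1!2!4!3!] = √(512/7)
  +(−1)^0/∏(0,1,2,1,3,1)! = 1/12  (running 1/12)
  +(−1)^1/∏(1,0,1,0,4,2)! = -1/48  (running 1/16)
⟨..|..⟩ = √(512/7)·(1/16) = +0.534522

+√(2/7) ≈ +0.534522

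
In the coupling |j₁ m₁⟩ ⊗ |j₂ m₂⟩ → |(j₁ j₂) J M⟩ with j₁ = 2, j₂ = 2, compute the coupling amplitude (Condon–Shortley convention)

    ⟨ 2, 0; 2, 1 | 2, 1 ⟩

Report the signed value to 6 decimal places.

√[5·2!2!2!/7! · 2!2!3!1!3!1!] = √(8/7)
  +(−1)^1/∏(1,1,1,2,1,0)! = -1/2  (running -1/2)
  +(−1)^2/∏(2,0,0,1,2,1)! = 1/4  (running -1/4)
⟨..|..⟩ = √(8/7)·(-1/4) = -0.267261

−√(1/14) = -0.267261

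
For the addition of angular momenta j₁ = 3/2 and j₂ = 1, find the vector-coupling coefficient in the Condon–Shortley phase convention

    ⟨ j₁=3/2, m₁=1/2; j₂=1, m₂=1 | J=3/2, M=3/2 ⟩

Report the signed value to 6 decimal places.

triangle: 1!×2!×1!/5! = 2/120
(j±m)!: 2!×1!×2!×0!×3!×0! = 24
prefactor² = (2J+1)×Δ×N² = 8/5
  k=1: −1/(1!×0!×0!×1!×2!×0!) = -1/2
Σ = -1/2  ⇒  CG² = 8/5×(-1/2)² = 2/5
CG = −√(2/5) = -0.632456

−√(2/5) = -0.632456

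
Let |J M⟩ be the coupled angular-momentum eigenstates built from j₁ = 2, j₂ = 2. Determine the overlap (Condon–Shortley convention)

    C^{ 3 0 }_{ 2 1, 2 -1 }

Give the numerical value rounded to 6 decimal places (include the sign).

+√(2/5) = +0.632456

√[7·1!3!3!/8! · 3!1!1!3!3!3!] = √(81/10)
  +(−1)^0/∏(0,1,1,1,2,2)! = 1/4  (running 1/4)
  +(−1)^1/∏(1,0,0,0,3,3)! = -1/36  (running 2/9)
⟨..|..⟩ = √(81/10)·(2/9) = +0.632456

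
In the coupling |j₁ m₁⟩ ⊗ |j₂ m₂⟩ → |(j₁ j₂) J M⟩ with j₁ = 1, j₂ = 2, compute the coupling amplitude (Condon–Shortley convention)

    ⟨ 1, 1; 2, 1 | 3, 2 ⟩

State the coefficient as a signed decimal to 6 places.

+0.816497

triangle: 0!×2!×4!/7! = 48/5040
(j±m)!: 2!×0!×3!×1!×5!×1! = 1440
prefactor² = (2J+1)×Δ×N² = 96
  k=0: +1/(0!×0!×0!×3!×2!×1!) = 1/12
Σ = 1/12  ⇒  CG² = 96×1/12² = 2/3
CG = +√(2/3) = +0.816497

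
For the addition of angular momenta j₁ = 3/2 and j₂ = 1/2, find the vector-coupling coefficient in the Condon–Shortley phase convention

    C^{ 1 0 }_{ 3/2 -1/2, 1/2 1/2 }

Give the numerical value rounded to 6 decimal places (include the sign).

−√(1/2) ≈ -0.707107

j₁+j₂−J=1  J+j₁−j₂=2  J−j₁+j₂=0  j₁+j₂+J+1=4
(j₁±m₁, j₂±m₂, J±M) = (1,2,1,0,1,1)
P² = 1/2
sum k=1..1:
  [1] −1/1 = -1
S = -1
C² = P²·S² = 1/2 ; C = -0.707107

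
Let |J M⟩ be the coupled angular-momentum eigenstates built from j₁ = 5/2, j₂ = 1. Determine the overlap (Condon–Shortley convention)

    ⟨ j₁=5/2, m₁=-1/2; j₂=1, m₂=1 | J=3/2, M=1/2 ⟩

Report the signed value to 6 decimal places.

j₁+j₂−J=2  J+j₁−j₂=3  J−j₁+j₂=0  j₁+j₂+J+1=6
(j₁±m₁, j₂±m₂, J±M) = (2,3,2,0,2,1)
P² = 16/5
sum k=2..2:
  [2] +1/4 = 1/4
S = 1/4
C² = P²·S² = 1/5 ; C = +0.447214

+0.447214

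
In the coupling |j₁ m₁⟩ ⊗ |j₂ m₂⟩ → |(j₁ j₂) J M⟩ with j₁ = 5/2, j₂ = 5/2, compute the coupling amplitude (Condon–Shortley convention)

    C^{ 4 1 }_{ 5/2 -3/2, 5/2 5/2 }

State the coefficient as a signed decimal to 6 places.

triangle: 1!*4!*4!/10! = 576/3628800
(j±m)!: 1!*4!*5!*0!*5!*3! = 2073600
prefactor² = (2J+1)*Δ*N² = 20736/7
  k=1: −1/(1!*0!*3!*4!*1!*0!) = -1/144
Σ = -1/144  ⇒  CG² = 20736/7*(-1/144)² = 1/7
CG = −√(1/7) = -0.377964

-0.377964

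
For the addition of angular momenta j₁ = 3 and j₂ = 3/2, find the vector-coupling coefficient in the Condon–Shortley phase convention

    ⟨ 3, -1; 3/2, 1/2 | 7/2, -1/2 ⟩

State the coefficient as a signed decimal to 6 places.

-0.534522

triangle: 1!×5!×2!/9! = 240/362880
(j±m)!: 2!×4!×2!×1!×3!×4! = 13824
prefactor² = (2J+1)×Δ×N² = 512/7
  k=0: +1/(0!×1!×4!×2!×1!×0!) = 1/48
  k=1: −1/(1!×0!×3!×1!×2!×1!) = -1/12
Σ = -1/16  ⇒  CG² = 512/7×(-1/16)² = 2/7
CG = −√(2/7) = -0.534522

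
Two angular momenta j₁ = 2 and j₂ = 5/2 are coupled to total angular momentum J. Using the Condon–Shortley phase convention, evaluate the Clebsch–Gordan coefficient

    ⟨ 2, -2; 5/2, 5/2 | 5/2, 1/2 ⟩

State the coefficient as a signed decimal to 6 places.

j₁+j₂−J=2  J+j₁−j₂=2  J−j₁+j₂=3  j₁+j₂+J+1=8
(j₁±m₁, j₂±m₂, J±M) = (0,4,5,0,3,2)
P² = 864/7
sum k=2..2:
  [2] +1/24 = 1/24
S = 1/24
C² = P²·S² = 3/14 ; C = +0.462910

+√(3/14) = +0.462910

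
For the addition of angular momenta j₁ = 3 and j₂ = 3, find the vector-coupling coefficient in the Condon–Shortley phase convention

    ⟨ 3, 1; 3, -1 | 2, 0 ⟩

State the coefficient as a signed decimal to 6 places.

triangle: 4!×2!×2!/9! = 96/362880
(j±m)!: 4!×2!×2!×4!×2!×2! = 9216
prefactor² = (2J+1)×Δ×N² = 256/21
  k=0: +1/(0!×4!×2!×2!×0!×0!) = 1/96
  k=1: −1/(1!×3!×1!×1!×1!×1!) = -1/6
  k=2: +1/(2!×2!×0!×0!×2!×2!) = 1/16
Σ = -3/32  ⇒  CG² = 256/21×(-3/32)² = 3/28
CG = −√(3/28) = -0.327327

−√(3/28) = -0.327327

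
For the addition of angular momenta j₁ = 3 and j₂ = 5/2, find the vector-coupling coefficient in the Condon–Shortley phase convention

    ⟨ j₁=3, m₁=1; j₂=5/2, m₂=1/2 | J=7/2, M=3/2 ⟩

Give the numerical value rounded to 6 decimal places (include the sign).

−√(5/21) ≈ -0.487950

triangle: 2!×4!×3!/10! = 288/3628800
(j±m)!: 4!×2!×3!×2!×5!×2! = 138240
prefactor² = (2J+1)×Δ×N² = 3072/35
  k=0: +1/(0!×2!×2!×3!×2!×0!) = 1/48
  k=1: −1/(1!×1!×1!×2!×3!×1!) = -1/12
  k=2: +1/(2!×0!×0!×1!×4!×2!) = 1/96
Σ = -5/96  ⇒  CG² = 3072/35×(-5/96)² = 5/21
CG = −√(5/21) = -0.487950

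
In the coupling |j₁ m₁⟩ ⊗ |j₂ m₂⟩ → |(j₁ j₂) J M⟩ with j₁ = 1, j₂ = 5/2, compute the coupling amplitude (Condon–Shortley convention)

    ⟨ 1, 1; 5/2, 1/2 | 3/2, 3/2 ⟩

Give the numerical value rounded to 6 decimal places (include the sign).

triangle: 2!×0!×3!/6! = 12/720
(j±m)!: 2!×0!×3!×2!×3!×0! = 144
prefactor² = (2J+1)×Δ×N² = 48/5
  k=0: +1/(0!×2!×0!×3!×0!×0!) = 1/12
Σ = 1/12  ⇒  CG² = 48/5×1/12² = 1/15
CG = +√(1/15) = +0.258199

+√(1/15) = +0.258199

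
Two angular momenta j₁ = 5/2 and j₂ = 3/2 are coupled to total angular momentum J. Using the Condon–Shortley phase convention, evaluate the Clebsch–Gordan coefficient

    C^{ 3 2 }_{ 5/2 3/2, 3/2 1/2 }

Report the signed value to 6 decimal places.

+0.288675

j₁+j₂−J=1  J+j₁−j₂=4  J−j₁+j₂=2  j₁+j₂+J+1=8
(j₁±m₁, j₂±m₂, J±M) = (4,1,2,1,5,1)
P² = 48
sum k=0..1:
  [0] +1/12 = 1/12
  [1] −1/24 = -1/24
S = 1/24
C² = P²·S² = 1/12 ; C = +0.288675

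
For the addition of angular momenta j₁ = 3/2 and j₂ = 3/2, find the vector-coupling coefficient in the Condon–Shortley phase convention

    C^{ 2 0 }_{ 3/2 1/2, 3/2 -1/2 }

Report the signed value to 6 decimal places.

√[5·1!2!2!/6! · 2!1!1!2!2!2!] = √(4/9)
  +(−1)^0/∏(0,1,1,1,1,1)! = 1  (running 1)
  +(−1)^1/∏(1,0,0,0,2,2)! = -1/4  (running 3/4)
⟨..|..⟩ = √(4/9)·(3/4) = +0.500000

+√(1/4) = +0.500000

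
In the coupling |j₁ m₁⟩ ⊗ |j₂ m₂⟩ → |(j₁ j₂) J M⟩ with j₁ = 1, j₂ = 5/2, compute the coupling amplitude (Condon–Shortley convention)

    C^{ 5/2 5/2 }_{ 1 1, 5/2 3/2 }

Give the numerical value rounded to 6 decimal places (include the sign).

triangle: 1!·1!·4!/7! = 24/5040
(j±m)!: 2!·0!·4!·1!·5!·0! = 5760
prefactor² = (2J+1)·Δ·N² = 1152/7
  k=0: +1/(0!·1!·0!·4!·1!·0!) = 1/24
Σ = 1/24  ⇒  CG² = 1152/7·1/24² = 2/7
CG = +√(2/7) = +0.534522

+0.534522  (= +√(2/7))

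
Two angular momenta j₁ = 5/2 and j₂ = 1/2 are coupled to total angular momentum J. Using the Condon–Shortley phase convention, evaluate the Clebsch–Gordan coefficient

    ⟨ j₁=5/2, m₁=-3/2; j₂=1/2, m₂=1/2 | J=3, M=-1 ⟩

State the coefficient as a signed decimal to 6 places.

triangle: 0!*5!*1!/7! = 120/5040
(j±m)!: 1!*4!*1!*0!*2!*4! = 1152
prefactor² = (2J+1)*Δ*N² = 192
  k=0: +1/(0!*0!*4!*1!*1!*0!) = 1/24
Σ = 1/24  ⇒  CG² = 192*1/24² = 1/3
CG = +√(1/3) = +0.577350

+0.577350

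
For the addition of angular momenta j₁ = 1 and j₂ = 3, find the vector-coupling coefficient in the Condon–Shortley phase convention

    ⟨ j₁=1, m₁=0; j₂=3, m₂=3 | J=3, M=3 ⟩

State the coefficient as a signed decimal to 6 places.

j₁+j₂−J=1  J+j₁−j₂=1  J−j₁+j₂=5  j₁+j₂+J+1=8
(j₁±m₁, j₂±m₂, J±M) = (1,1,6,0,6,0)
P² = 10800
sum k=1..1:
  [1] −1/120 = -1/120
S = -1/120
C² = P²·S² = 3/4 ; C = -0.866025

-0.866025  (= −√(3/4))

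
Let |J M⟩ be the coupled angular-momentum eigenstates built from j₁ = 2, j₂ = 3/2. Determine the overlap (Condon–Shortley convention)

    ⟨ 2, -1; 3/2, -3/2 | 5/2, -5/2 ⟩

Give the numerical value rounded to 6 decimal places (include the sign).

√[6·1!3!2!/7! · 1!3!0!3!0!5!] = √(432/7)
  +(−1)^0/∏(0,1,3,0,0,2)! = 1/12  (running 1/12)
⟨..|..⟩ = √(432/7)·(1/12) = +0.654654

+0.654654  (= +√(3/7))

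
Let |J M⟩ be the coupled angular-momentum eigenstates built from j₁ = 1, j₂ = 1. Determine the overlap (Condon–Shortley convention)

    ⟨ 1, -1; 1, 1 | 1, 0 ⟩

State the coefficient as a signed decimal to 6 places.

-0.707107  (= −√(1/2))

triangle: 1!·1!·1!/4! = 1/24
(j±m)!: 0!·2!·2!·0!·1!·1! = 4
prefactor² = (2J+1)·Δ·N² = 1/2
  k=1: −1/(1!·0!·1!·1!·0!·0!) = -1
Σ = -1  ⇒  CG² = 1/2·(-1)² = 1/2
CG = −√(1/2) = -0.707107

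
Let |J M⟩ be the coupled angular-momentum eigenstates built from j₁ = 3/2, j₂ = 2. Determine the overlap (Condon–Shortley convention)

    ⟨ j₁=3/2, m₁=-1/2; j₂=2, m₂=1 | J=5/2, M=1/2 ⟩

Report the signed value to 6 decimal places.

-0.597614  (= −√(5/14))

√[6·1!2!3!/7! · 1!2!3!1!3!2!] = √(72/35)
  +(−1)^0/∏(0,1,2,3,0,0)! = 1/12  (running 1/12)
  +(−1)^1/∏(1,0,1,2,1,1)! = -1/2  (running -5/12)
⟨..|..⟩ = √(72/35)·(-5/12) = -0.597614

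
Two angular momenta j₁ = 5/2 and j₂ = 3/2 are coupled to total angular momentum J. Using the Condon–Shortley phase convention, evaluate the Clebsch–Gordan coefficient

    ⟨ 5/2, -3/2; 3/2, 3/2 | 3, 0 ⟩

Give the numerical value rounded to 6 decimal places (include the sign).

-0.547723  (= −√(3/10))

j₁+j₂−J=1  J+j₁−j₂=4  J−j₁+j₂=2  j₁+j₂+J+1=8
(j₁±m₁, j₂±m₂, J±M) = (1,4,3,0,3,3)
P² = 216/5
sum k=1..1:
  [1] −1/12 = -1/12
S = -1/12
C² = P²·S² = 3/10 ; C = -0.547723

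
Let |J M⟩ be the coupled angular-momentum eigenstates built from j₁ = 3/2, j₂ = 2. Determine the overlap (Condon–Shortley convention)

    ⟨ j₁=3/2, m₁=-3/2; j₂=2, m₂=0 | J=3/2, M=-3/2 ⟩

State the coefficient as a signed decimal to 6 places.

+√(1/5) ≈ +0.447214

√[4·2!1!2!/6! · 0!3!2!2!0!3!] = √(16/5)
  +(−1)^2/∏(2,0,1,0,0,2)! = 1/4  (running 1/4)
⟨..|..⟩ = √(16/5)·(1/4) = +0.447214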